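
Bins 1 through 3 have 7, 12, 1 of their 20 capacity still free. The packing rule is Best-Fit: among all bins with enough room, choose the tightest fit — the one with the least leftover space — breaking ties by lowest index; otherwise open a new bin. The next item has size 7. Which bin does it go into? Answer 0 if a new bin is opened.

Bins with room: bin 1 (7), bin 2 (12).
Tightest fit is bin 1 with 7 free.

1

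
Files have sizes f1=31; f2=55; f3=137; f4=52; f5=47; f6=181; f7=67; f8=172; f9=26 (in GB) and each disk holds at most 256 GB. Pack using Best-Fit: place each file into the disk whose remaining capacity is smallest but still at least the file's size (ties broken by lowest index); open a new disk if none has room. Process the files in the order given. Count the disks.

4

Put f1 (31 GB) in disk 1; 225 GB remain.
Put f2 (55 GB) in disk 1; 170 GB remain.
Put f3 (137 GB) in disk 1; 33 GB remain.
Put f4 (52 GB) in disk 2; 204 GB remain.
Put f5 (47 GB) in disk 2; 157 GB remain.
Put f6 (181 GB) in disk 3; 75 GB remain.
Put f7 (67 GB) in disk 3; 8 GB remain.
Put f8 (172 GB) in disk 4; 84 GB remain.
Put f9 (26 GB) in disk 1; 7 GB remain.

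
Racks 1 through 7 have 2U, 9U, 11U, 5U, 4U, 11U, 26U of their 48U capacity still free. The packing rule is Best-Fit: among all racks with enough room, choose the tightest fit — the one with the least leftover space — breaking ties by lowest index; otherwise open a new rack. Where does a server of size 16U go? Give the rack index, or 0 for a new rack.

Racks with room: rack 7 (26U).
Tightest fit is rack 7 with 26U free.

7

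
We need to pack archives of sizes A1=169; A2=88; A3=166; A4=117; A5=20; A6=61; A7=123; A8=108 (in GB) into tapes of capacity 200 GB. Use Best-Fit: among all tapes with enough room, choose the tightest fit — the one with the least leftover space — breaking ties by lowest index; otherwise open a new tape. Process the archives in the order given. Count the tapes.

5 tapes

Put A1 (169 GB) in tape 1; 31 GB remain.
Put A2 (88 GB) in tape 2; 112 GB remain.
Put A3 (166 GB) in tape 3; 34 GB remain.
Put A4 (117 GB) in tape 4; 83 GB remain.
Put A5 (20 GB) in tape 1; 11 GB remain.
Put A6 (61 GB) in tape 4; 22 GB remain.
Put A7 (123 GB) in tape 5; 77 GB remain.
Put A8 (108 GB) in tape 2; 4 GB remain.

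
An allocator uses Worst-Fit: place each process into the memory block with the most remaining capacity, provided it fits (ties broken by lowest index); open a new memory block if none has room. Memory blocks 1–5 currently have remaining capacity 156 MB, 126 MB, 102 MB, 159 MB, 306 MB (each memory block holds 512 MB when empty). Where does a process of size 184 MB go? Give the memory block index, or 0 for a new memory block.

Memory blocks with room: memory block 5 (306 MB).
Most room is memory block 5 with 306 MB free.

5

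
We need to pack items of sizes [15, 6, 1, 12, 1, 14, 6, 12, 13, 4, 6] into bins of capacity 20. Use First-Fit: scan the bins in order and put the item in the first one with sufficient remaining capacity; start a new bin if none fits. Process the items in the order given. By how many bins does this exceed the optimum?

0

First-Fit: [15,1,1] [6,12] [14,6] [12,4] [13,6] → 5 bins.
Total size 90; any packing needs at least ⌈90/20⌉ = 5 bins.
So 5 is already optimal.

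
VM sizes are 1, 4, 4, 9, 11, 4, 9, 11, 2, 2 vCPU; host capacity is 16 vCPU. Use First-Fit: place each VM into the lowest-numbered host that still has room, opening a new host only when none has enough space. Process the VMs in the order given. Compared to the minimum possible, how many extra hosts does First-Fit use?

First-Fit: [1,4,4,4,2] [9,2] [11] [9] [11] → 5 hosts.
Total size 57 vCPU; any packing needs at least ⌈57/16⌉ = 4 hosts.
An optimal packing achieves that bound: [11,4,1] [11,4] [9,4,2] [9,2] → 4 hosts.
Excess: 5 − 4 = 1.

1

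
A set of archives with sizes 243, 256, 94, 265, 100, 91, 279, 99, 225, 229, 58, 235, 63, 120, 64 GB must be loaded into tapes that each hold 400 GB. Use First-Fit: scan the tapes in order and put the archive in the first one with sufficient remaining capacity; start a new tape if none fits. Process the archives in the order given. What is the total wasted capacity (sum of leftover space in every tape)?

379

243 GB → tape 1 (remaining 157 GB)
256 GB → tape 2 (remaining 144 GB)
94 GB → tape 1 (remaining 63 GB)
265 GB → tape 3 (remaining 135 GB)
100 GB → tape 2 (remaining 44 GB)
91 GB → tape 3 (remaining 44 GB)
279 GB → tape 4 (remaining 121 GB)
99 GB → tape 4 (remaining 22 GB)
225 GB → tape 5 (remaining 175 GB)
229 GB → tape 6 (remaining 171 GB)
58 GB → tape 1 (remaining 5 GB)
235 GB → tape 7 (remaining 165 GB)
63 GB → tape 5 (remaining 112 GB)
120 GB → tape 6 (remaining 51 GB)
64 GB → tape 5 (remaining 48 GB)
7 tapes × 400 GB = 2800 GB; used 2421 GB; unused 379 GB.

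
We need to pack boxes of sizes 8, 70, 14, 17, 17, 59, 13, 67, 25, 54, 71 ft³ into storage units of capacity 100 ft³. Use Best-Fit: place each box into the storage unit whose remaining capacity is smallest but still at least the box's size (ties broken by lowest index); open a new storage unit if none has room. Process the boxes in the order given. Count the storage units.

5 storage units

Put 8 ft³ in storage unit 1; 92 ft³ remain.
Put 70 ft³ in storage unit 1; 22 ft³ remain.
Put 14 ft³ in storage unit 1; 8 ft³ remain.
Put 17 ft³ in storage unit 2; 83 ft³ remain.
Put 17 ft³ in storage unit 2; 66 ft³ remain.
Put 59 ft³ in storage unit 2; 7 ft³ remain.
Put 13 ft³ in storage unit 3; 87 ft³ remain.
Put 67 ft³ in storage unit 3; 20 ft³ remain.
Put 25 ft³ in storage unit 4; 75 ft³ remain.
Put 54 ft³ in storage unit 4; 21 ft³ remain.
Put 71 ft³ in storage unit 5; 29 ft³ remain.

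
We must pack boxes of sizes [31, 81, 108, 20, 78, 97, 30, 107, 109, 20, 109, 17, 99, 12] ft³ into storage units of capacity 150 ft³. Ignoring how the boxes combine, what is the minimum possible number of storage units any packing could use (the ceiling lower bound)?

7

Total size = 31 + 81 + 108 + 20 + 78 + 97 + 30 + 107 + 109 + 20 + 109 + 17 + 99 + 12 = 918 ft³.
⌈918 / 150⌉ = 7.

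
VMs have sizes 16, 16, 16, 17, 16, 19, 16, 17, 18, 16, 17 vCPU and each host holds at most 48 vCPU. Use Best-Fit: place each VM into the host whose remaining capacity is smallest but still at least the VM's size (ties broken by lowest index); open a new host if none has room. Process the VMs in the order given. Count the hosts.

5

16 vCPU → host 1 (remaining 32 vCPU)
16 vCPU → host 1 (remaining 16 vCPU)
16 vCPU → host 1 (remaining 0 vCPU)
17 vCPU → host 2 (remaining 31 vCPU)
16 vCPU → host 2 (remaining 15 vCPU)
19 vCPU → host 3 (remaining 29 vCPU)
16 vCPU → host 3 (remaining 13 vCPU)
17 vCPU → host 4 (remaining 31 vCPU)
18 vCPU → host 4 (remaining 13 vCPU)
16 vCPU → host 5 (remaining 32 vCPU)
17 vCPU → host 5 (remaining 15 vCPU)
Final hosts: [16,16,16] [17,16] [19,16] [17,18] [16,17].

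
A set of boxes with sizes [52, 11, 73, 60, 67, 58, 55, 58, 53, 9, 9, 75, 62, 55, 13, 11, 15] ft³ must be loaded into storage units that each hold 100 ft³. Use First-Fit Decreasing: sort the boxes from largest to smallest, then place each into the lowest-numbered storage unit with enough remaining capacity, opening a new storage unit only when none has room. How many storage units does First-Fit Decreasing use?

Sorted descending: 75, 73, 67, 62, 60, 58, 58, 55, 55, 53, 52, 15, 13, 11, 11, 9, 9.
75 ft³ → storage unit 1 (remaining 25 ft³)
73 ft³ → storage unit 2 (remaining 27 ft³)
67 ft³ → storage unit 3 (remaining 33 ft³)
62 ft³ → storage unit 4 (remaining 38 ft³)
60 ft³ → storage unit 5 (remaining 40 ft³)
58 ft³ → storage unit 6 (remaining 42 ft³)
58 ft³ → storage unit 7 (remaining 42 ft³)
55 ft³ → storage unit 8 (remaining 45 ft³)
55 ft³ → storage unit 9 (remaining 45 ft³)
53 ft³ → storage unit 10 (remaining 47 ft³)
52 ft³ → storage unit 11 (remaining 48 ft³)
15 ft³ → storage unit 1 (remaining 10 ft³)
13 ft³ → storage unit 2 (remaining 14 ft³)
11 ft³ → storage unit 2 (remaining 3 ft³)
11 ft³ → storage unit 3 (remaining 22 ft³)
9 ft³ → storage unit 1 (remaining 1 ft³)
9 ft³ → storage unit 3 (remaining 13 ft³)
Final storage units: [75,15,9] [73,13,11] [67,11,9] [62] [60] [58] [58] [55] [55] [53] [52].

11 storage units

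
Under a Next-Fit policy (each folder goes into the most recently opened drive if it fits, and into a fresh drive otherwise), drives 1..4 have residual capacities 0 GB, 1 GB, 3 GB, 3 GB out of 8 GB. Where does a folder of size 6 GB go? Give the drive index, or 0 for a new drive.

0

Next-Fit only looks at drive 4, which has 3 GB free.
6 GB does not fit, so a new drive is opened.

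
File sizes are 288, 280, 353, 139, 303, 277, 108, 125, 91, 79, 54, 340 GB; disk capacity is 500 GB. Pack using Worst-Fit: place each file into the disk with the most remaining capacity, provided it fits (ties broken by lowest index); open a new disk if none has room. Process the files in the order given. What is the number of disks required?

6

disk 1: place 288 GB, 212 GB left
disk 2: place 280 GB, 220 GB left
disk 3: place 353 GB, 147 GB left
disk 2: place 139 GB, 81 GB left
disk 4: place 303 GB, 197 GB left
disk 5: place 277 GB, 223 GB left
disk 5: place 108 GB, 115 GB left
disk 1: place 125 GB, 87 GB left
disk 4: place 91 GB, 106 GB left
disk 3: place 79 GB, 68 GB left
disk 5: place 54 GB, 61 GB left
disk 6: place 340 GB, 160 GB left
Final disks: [288,125] [280,139] [353,79] [303,91] [277,108,54] [340].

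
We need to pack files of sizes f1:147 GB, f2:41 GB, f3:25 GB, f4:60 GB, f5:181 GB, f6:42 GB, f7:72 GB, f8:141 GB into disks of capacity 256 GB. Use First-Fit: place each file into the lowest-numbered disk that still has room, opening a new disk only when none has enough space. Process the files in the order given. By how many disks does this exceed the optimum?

0

First-Fit: [147,41,25,42] [60,181] [72,141] → 3 disks.
Total size 709 GB; any packing needs at least ⌈709/256⌉ = 3 disks.
So 3 is already optimal.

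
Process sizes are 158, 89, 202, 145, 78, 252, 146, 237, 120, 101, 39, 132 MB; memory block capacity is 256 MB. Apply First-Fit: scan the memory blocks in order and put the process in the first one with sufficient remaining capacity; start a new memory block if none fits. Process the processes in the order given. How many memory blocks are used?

memory block 1: place 158 MB, 98 MB left
memory block 1: place 89 MB, 9 MB left
memory block 2: place 202 MB, 54 MB left
memory block 3: place 145 MB, 111 MB left
memory block 3: place 78 MB, 33 MB left
memory block 4: place 252 MB, 4 MB left
memory block 5: place 146 MB, 110 MB left
memory block 6: place 237 MB, 19 MB left
memory block 7: place 120 MB, 136 MB left
memory block 5: place 101 MB, 9 MB left
memory block 2: place 39 MB, 15 MB left
memory block 7: place 132 MB, 4 MB left

7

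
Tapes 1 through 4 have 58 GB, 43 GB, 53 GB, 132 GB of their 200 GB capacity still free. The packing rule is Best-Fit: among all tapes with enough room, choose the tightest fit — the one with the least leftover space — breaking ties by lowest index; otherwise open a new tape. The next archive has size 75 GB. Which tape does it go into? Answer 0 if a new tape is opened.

4

Tapes with room: tape 4 (132 GB).
Tightest fit is tape 4 with 132 GB free.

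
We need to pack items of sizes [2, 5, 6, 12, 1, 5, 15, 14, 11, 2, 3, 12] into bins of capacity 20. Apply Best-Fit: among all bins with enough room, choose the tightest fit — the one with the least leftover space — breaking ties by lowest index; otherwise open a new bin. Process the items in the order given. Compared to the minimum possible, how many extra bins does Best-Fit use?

1

Best-Fit: [2,5,6,1,5] [12] [15,2,3] [14] [11] [12] → 6 bins.
Total size 88; any packing needs at least ⌈88/20⌉ = 5 bins.
An optimal packing achieves that bound: [15,5] [14,6] [12,5,3] [12,2,2,1] [11] → 5 bins.
Excess: 6 − 5 = 1.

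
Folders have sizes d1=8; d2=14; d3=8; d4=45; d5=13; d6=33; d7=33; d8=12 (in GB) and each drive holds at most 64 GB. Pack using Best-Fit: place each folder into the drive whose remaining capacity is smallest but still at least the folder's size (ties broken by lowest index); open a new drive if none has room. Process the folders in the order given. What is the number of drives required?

3 drives

drive 1: place d1 (8 GB), 56 GB left
drive 1: place d2 (14 GB), 42 GB left
drive 1: place d3 (8 GB), 34 GB left
drive 2: place d4 (45 GB), 19 GB left
drive 2: place d5 (13 GB), 6 GB left
drive 1: place d6 (33 GB), 1 GB left
drive 3: place d7 (33 GB), 31 GB left
drive 3: place d8 (12 GB), 19 GB left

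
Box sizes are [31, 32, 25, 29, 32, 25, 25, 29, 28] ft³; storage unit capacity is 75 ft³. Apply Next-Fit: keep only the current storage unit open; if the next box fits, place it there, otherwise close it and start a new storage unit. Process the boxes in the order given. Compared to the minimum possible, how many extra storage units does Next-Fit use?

Next-Fit: [31,32] [25,29] [32,25] [25,29] [28] → 5 storage units.
Total size 256 ft³; any packing needs at least ⌈256/75⌉ = 4 storage units.
An optimal packing achieves that bound: [32,32] [31,29] [29,28] [25,25,25] → 4 storage units.
Excess: 5 − 4 = 1.

1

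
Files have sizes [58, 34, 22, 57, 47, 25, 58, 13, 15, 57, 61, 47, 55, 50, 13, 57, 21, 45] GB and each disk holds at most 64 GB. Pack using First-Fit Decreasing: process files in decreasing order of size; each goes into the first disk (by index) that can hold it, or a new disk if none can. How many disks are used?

Sorted descending: 61, 58, 58, 57, 57, 57, 55, 50, 47, 47, 45, 34, 25, 22, 21, 15, 13, 13.
Put 61 GB in disk 1; 3 GB remain.
Put 58 GB in disk 2; 6 GB remain.
Put 58 GB in disk 3; 6 GB remain.
Put 57 GB in disk 4; 7 GB remain.
Put 57 GB in disk 5; 7 GB remain.
Put 57 GB in disk 6; 7 GB remain.
Put 55 GB in disk 7; 9 GB remain.
Put 50 GB in disk 8; 14 GB remain.
Put 47 GB in disk 9; 17 GB remain.
Put 47 GB in disk 10; 17 GB remain.
Put 45 GB in disk 11; 19 GB remain.
Put 34 GB in disk 12; 30 GB remain.
Put 25 GB in disk 12; 5 GB remain.
Put 22 GB in disk 13; 42 GB remain.
Put 21 GB in disk 13; 21 GB remain.
Put 15 GB in disk 9; 2 GB remain.
Put 13 GB in disk 8; 1 GB remain.
Put 13 GB in disk 10; 4 GB remain.
Final disks: [61] [58] [58] [57] [57] [57] [55] [50,13] [47,15] [47,13] [45] [34,25] [22,21].

13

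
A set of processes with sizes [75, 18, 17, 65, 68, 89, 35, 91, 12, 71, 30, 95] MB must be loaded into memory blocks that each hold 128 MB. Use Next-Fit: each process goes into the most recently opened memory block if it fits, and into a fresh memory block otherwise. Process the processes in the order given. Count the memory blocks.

7

memory block 1: place 75 MB, 53 MB left
memory block 1: place 18 MB, 35 MB left
memory block 1: place 17 MB, 18 MB left
memory block 2: place 65 MB, 63 MB left
memory block 3: place 68 MB, 60 MB left
memory block 4: place 89 MB, 39 MB left
memory block 4: place 35 MB, 4 MB left
memory block 5: place 91 MB, 37 MB left
memory block 5: place 12 MB, 25 MB left
memory block 6: place 71 MB, 57 MB left
memory block 6: place 30 MB, 27 MB left
memory block 7: place 95 MB, 33 MB left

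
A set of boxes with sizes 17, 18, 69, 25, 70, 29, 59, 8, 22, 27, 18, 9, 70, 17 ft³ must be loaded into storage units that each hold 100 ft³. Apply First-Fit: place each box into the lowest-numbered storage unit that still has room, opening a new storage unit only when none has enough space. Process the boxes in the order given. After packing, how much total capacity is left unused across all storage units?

42

storage unit 1: place 17 ft³, 83 ft³ left
storage unit 1: place 18 ft³, 65 ft³ left
storage unit 2: place 69 ft³, 31 ft³ left
storage unit 1: place 25 ft³, 40 ft³ left
storage unit 3: place 70 ft³, 30 ft³ left
storage unit 1: place 29 ft³, 11 ft³ left
storage unit 4: place 59 ft³, 41 ft³ left
storage unit 1: place 8 ft³, 3 ft³ left
storage unit 2: place 22 ft³, 9 ft³ left
storage unit 3: place 27 ft³, 3 ft³ left
storage unit 4: place 18 ft³, 23 ft³ left
storage unit 2: place 9 ft³, 0 ft³ left
storage unit 5: place 70 ft³, 30 ft³ left
storage unit 4: place 17 ft³, 6 ft³ left
5 storage units × 100 ft³ = 500 ft³; used 458 ft³; unused 42 ft³.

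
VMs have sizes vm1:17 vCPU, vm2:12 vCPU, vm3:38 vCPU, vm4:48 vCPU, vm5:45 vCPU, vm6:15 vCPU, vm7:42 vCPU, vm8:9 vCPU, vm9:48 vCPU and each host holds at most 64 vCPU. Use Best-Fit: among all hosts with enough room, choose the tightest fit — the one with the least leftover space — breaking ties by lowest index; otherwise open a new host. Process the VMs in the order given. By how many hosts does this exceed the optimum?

1

Best-Fit: [17,12] [38] [48,15] [45,9] [42] [48] → 6 hosts.
Total size 274 vCPU; any packing needs at least ⌈274/64⌉ = 5 hosts.
An optimal packing achieves that bound: [48,15] [48,12] [45,17] [42,9] [38] → 5 hosts.
Excess: 6 − 5 = 1.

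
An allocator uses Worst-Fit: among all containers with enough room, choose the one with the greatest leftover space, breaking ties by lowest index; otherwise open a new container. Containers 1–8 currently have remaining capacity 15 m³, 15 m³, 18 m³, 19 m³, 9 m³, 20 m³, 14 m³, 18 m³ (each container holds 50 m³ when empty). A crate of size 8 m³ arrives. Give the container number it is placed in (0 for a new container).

Containers with room: container 1 (15 m³), container 2 (15 m³), container 3 (18 m³), container 4 (19 m³), container 5 (9 m³), container 6 (20 m³), container 7 (14 m³), container 8 (18 m³).
Most room is container 6 with 20 m³ free.

6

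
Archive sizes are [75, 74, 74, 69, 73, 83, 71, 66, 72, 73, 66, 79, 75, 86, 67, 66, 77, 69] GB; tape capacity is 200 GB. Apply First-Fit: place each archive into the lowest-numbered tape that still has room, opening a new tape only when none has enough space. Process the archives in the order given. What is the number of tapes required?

Put 75 GB in tape 1; 125 GB remain.
Put 74 GB in tape 1; 51 GB remain.
Put 74 GB in tape 2; 126 GB remain.
Put 69 GB in tape 2; 57 GB remain.
Put 73 GB in tape 3; 127 GB remain.
Put 83 GB in tape 3; 44 GB remain.
Put 71 GB in tape 4; 129 GB remain.
Put 66 GB in tape 4; 63 GB remain.
Put 72 GB in tape 5; 128 GB remain.
Put 73 GB in tape 5; 55 GB remain.
Put 66 GB in tape 6; 134 GB remain.
Put 79 GB in tape 6; 55 GB remain.
Put 75 GB in tape 7; 125 GB remain.
Put 86 GB in tape 7; 39 GB remain.
Put 67 GB in tape 8; 133 GB remain.
Put 66 GB in tape 8; 67 GB remain.
Put 77 GB in tape 9; 123 GB remain.
Put 69 GB in tape 9; 54 GB remain.
Final tapes: [75,74] [74,69] [73,83] [71,66] [72,73] [66,79] [75,86] [67,66] [77,69].

9 tapes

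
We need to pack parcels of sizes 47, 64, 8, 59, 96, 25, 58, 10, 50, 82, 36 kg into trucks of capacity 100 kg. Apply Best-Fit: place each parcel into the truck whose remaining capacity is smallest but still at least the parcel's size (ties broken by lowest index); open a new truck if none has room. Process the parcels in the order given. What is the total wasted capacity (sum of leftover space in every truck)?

65

truck 1: place 47 kg, 53 kg left
truck 2: place 64 kg, 36 kg left
truck 2: place 8 kg, 28 kg left
truck 3: place 59 kg, 41 kg left
truck 4: place 96 kg, 4 kg left
truck 2: place 25 kg, 3 kg left
truck 5: place 58 kg, 42 kg left
truck 3: place 10 kg, 31 kg left
truck 1: place 50 kg, 3 kg left
truck 6: place 82 kg, 18 kg left
truck 5: place 36 kg, 6 kg left
6 trucks × 100 kg = 600 kg; used 535 kg; unused 65 kg.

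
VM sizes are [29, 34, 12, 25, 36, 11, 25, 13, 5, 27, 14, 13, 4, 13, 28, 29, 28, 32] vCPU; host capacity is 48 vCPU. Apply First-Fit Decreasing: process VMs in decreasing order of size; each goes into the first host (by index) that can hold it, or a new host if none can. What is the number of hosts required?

Sorted descending: 36, 34, 32, 29, 29, 28, 28, 27, 25, 25, 14, 13, 13, 13, 12, 11, 5, 4.
host 1: place 36 vCPU, 12 vCPU left
host 2: place 34 vCPU, 14 vCPU left
host 3: place 32 vCPU, 16 vCPU left
host 4: place 29 vCPU, 19 vCPU left
host 5: place 29 vCPU, 19 vCPU left
host 6: place 28 vCPU, 20 vCPU left
host 7: place 28 vCPU, 20 vCPU left
host 8: place 27 vCPU, 21 vCPU left
host 9: place 25 vCPU, 23 vCPU left
host 10: place 25 vCPU, 23 vCPU left
host 2: place 14 vCPU, 0 vCPU left
host 3: place 13 vCPU, 3 vCPU left
host 4: place 13 vCPU, 6 vCPU left
host 5: place 13 vCPU, 6 vCPU left
host 1: place 12 vCPU, 0 vCPU left
host 6: place 11 vCPU, 9 vCPU left
host 4: place 5 vCPU, 1 vCPU left
host 5: place 4 vCPU, 2 vCPU left
Final hosts: [36,12] [34,14] [32,13] [29,13,5] [29,13,4] [28,11] [28] [27] [25] [25].

10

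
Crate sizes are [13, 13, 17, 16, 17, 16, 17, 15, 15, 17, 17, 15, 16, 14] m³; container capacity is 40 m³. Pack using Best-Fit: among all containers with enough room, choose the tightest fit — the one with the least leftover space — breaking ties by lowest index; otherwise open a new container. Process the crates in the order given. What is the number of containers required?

13 m³ → container 1 (remaining 27 m³)
13 m³ → container 1 (remaining 14 m³)
17 m³ → container 2 (remaining 23 m³)
16 m³ → container 2 (remaining 7 m³)
17 m³ → container 3 (remaining 23 m³)
16 m³ → container 3 (remaining 7 m³)
17 m³ → container 4 (remaining 23 m³)
15 m³ → container 4 (remaining 8 m³)
15 m³ → container 5 (remaining 25 m³)
17 m³ → container 5 (remaining 8 m³)
17 m³ → container 6 (remaining 23 m³)
15 m³ → container 6 (remaining 8 m³)
16 m³ → container 7 (remaining 24 m³)
14 m³ → container 1 (remaining 0 m³)
Final containers: [13,13,14] [17,16] [17,16] [17,15] [15,17] [17,15] [16].

7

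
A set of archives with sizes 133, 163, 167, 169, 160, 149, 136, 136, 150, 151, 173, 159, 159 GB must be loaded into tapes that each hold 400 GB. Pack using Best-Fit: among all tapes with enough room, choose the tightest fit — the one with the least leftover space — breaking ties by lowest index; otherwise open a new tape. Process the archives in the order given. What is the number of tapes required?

7

Put 133 GB in tape 1; 267 GB remain.
Put 163 GB in tape 1; 104 GB remain.
Put 167 GB in tape 2; 233 GB remain.
Put 169 GB in tape 2; 64 GB remain.
Put 160 GB in tape 3; 240 GB remain.
Put 149 GB in tape 3; 91 GB remain.
Put 136 GB in tape 4; 264 GB remain.
Put 136 GB in tape 4; 128 GB remain.
Put 150 GB in tape 5; 250 GB remain.
Put 151 GB in tape 5; 99 GB remain.
Put 173 GB in tape 6; 227 GB remain.
Put 159 GB in tape 6; 68 GB remain.
Put 159 GB in tape 7; 241 GB remain.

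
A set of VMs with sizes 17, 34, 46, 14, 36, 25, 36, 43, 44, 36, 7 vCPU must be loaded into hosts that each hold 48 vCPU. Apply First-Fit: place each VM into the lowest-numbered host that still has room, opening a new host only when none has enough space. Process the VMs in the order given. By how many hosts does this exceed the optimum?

First-Fit: [17,14,7] [34] [46] [36] [25] [36] [43] [44] [36] → 9 hosts.
Total size 338 vCPU; any packing needs at least ⌈338/48⌉ = 8 hosts.
An optimal packing achieves that bound: [46] [44] [43] [36,7] [36] [36] [34,14] [25,17] → 8 hosts.
Excess: 9 − 8 = 1.

1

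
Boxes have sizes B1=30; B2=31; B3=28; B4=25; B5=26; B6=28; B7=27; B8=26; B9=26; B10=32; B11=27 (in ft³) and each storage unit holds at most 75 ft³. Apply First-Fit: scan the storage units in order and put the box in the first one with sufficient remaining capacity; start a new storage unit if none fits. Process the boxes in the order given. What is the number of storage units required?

storage unit 1: place B1 (30 ft³), 45 ft³ left
storage unit 1: place B2 (31 ft³), 14 ft³ left
storage unit 2: place B3 (28 ft³), 47 ft³ left
storage unit 2: place B4 (25 ft³), 22 ft³ left
storage unit 3: place B5 (26 ft³), 49 ft³ left
storage unit 3: place B6 (28 ft³), 21 ft³ left
storage unit 4: place B7 (27 ft³), 48 ft³ left
storage unit 4: place B8 (26 ft³), 22 ft³ left
storage unit 5: place B9 (26 ft³), 49 ft³ left
storage unit 5: place B10 (32 ft³), 17 ft³ left
storage unit 6: place B11 (27 ft³), 48 ft³ left

6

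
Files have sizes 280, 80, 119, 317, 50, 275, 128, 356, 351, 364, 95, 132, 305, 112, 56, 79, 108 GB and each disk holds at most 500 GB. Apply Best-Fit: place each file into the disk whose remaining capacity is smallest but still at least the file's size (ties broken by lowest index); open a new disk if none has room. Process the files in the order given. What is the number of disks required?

7

280 GB → disk 1 (remaining 220 GB)
80 GB → disk 1 (remaining 140 GB)
119 GB → disk 1 (remaining 21 GB)
317 GB → disk 2 (remaining 183 GB)
50 GB → disk 2 (remaining 133 GB)
275 GB → disk 3 (remaining 225 GB)
128 GB → disk 2 (remaining 5 GB)
356 GB → disk 4 (remaining 144 GB)
351 GB → disk 5 (remaining 149 GB)
364 GB → disk 6 (remaining 136 GB)
95 GB → disk 6 (remaining 41 GB)
132 GB → disk 4 (remaining 12 GB)
305 GB → disk 7 (remaining 195 GB)
112 GB → disk 5 (remaining 37 GB)
56 GB → disk 7 (remaining 139 GB)
79 GB → disk 7 (remaining 60 GB)
108 GB → disk 3 (remaining 117 GB)
Final disks: [280,80,119] [317,50,128] [275,108] [356,132] [351,112] [364,95] [305,56,79].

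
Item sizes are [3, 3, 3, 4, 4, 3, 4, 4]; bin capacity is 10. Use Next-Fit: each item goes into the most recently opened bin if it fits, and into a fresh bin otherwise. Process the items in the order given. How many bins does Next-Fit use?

Put 3 in bin 1; 7 remain.
Put 3 in bin 1; 4 remain.
Put 3 in bin 1; 1 remain.
Put 4 in bin 2; 6 remain.
Put 4 in bin 2; 2 remain.
Put 3 in bin 3; 7 remain.
Put 4 in bin 3; 3 remain.
Put 4 in bin 4; 6 remain.

4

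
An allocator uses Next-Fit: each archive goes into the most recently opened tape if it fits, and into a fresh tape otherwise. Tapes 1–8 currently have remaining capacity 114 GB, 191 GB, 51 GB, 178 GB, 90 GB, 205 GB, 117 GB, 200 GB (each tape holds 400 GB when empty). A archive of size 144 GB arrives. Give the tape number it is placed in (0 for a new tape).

8

Next-Fit only looks at tape 8, which has 200 GB free.
144 GB fits there.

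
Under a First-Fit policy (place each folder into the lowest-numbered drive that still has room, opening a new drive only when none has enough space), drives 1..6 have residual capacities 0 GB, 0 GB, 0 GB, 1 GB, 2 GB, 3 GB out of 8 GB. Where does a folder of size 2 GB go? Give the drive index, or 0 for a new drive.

5

Drives with room: drive 5 (2 GB), drive 6 (3 GB).
The first with room is drive 5.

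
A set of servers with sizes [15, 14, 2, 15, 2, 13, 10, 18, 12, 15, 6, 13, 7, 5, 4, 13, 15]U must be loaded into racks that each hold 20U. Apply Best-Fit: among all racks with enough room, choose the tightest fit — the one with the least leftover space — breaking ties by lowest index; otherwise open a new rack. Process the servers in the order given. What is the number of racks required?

15U → rack 1 (remaining 5U)
14U → rack 2 (remaining 6U)
2U → rack 1 (remaining 3U)
15U → rack 3 (remaining 5U)
2U → rack 1 (remaining 1U)
13U → rack 4 (remaining 7U)
10U → rack 5 (remaining 10U)
18U → rack 6 (remaining 2U)
12U → rack 7 (remaining 8U)
15U → rack 8 (remaining 5U)
6U → rack 2 (remaining 0U)
13U → rack 9 (remaining 7U)
7U → rack 4 (remaining 0U)
5U → rack 3 (remaining 0U)
4U → rack 8 (remaining 1U)
13U → rack 10 (remaining 7U)
15U → rack 11 (remaining 5U)

11 racks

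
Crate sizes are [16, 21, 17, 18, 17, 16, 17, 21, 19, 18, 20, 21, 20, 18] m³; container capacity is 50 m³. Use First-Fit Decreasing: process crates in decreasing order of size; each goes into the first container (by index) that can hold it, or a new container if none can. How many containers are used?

7

Sorted descending: 21, 21, 21, 20, 20, 19, 18, 18, 18, 17, 17, 17, 16, 16.
21 m³ → container 1 (remaining 29 m³)
21 m³ → container 1 (remaining 8 m³)
21 m³ → container 2 (remaining 29 m³)
20 m³ → container 2 (remaining 9 m³)
20 m³ → container 3 (remaining 30 m³)
19 m³ → container 3 (remaining 11 m³)
18 m³ → container 4 (remaining 32 m³)
18 m³ → container 4 (remaining 14 m³)
18 m³ → container 5 (remaining 32 m³)
17 m³ → container 5 (remaining 15 m³)
17 m³ → container 6 (remaining 33 m³)
17 m³ → container 6 (remaining 16 m³)
16 m³ → container 6 (remaining 0 m³)
16 m³ → container 7 (remaining 34 m³)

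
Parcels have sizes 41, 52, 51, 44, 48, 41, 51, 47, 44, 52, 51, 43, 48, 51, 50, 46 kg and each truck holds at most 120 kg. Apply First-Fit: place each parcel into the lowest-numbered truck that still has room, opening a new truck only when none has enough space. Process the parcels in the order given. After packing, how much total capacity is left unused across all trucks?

Put 41 kg in truck 1; 79 kg remain.
Put 52 kg in truck 1; 27 kg remain.
Put 51 kg in truck 2; 69 kg remain.
Put 44 kg in truck 2; 25 kg remain.
Put 48 kg in truck 3; 72 kg remain.
Put 41 kg in truck 3; 31 kg remain.
Put 51 kg in truck 4; 69 kg remain.
Put 47 kg in truck 4; 22 kg remain.
Put 44 kg in truck 5; 76 kg remain.
Put 52 kg in truck 5; 24 kg remain.
Put 51 kg in truck 6; 69 kg remain.
Put 43 kg in truck 6; 26 kg remain.
Put 48 kg in truck 7; 72 kg remain.
Put 51 kg in truck 7; 21 kg remain.
Put 50 kg in truck 8; 70 kg remain.
Put 46 kg in truck 8; 24 kg remain.
8 trucks × 120 kg = 960 kg; used 760 kg; unused 200 kg.

200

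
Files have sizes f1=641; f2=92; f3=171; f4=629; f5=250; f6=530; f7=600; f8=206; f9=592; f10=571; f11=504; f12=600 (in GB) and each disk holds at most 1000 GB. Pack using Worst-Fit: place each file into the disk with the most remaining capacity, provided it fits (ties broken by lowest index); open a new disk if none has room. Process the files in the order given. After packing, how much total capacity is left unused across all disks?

Put f1 (641 GB) in disk 1; 359 GB remain.
Put f2 (92 GB) in disk 1; 267 GB remain.
Put f3 (171 GB) in disk 1; 96 GB remain.
Put f4 (629 GB) in disk 2; 371 GB remain.
Put f5 (250 GB) in disk 2; 121 GB remain.
Put f6 (530 GB) in disk 3; 470 GB remain.
Put f7 (600 GB) in disk 4; 400 GB remain.
Put f8 (206 GB) in disk 3; 264 GB remain.
Put f9 (592 GB) in disk 5; 408 GB remain.
Put f10 (571 GB) in disk 6; 429 GB remain.
Put f11 (504 GB) in disk 7; 496 GB remain.
Put f12 (600 GB) in disk 8; 400 GB remain.
8 disks × 1000 GB = 8000 GB; used 5386 GB; unused 2614 GB.

2614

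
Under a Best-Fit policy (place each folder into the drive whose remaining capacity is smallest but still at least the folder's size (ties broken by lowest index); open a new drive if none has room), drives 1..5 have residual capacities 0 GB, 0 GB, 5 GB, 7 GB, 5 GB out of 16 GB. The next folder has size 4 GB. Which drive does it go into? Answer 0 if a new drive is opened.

Drives with room: drive 3 (5 GB), drive 4 (7 GB), drive 5 (5 GB).
Tightest fit is drive 3 with 5 GB free.

3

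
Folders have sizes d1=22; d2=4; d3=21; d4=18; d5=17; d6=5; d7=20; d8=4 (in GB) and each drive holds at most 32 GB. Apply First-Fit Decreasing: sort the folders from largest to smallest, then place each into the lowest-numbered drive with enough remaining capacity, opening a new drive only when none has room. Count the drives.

Sorted descending: 22, 21, 20, 18, 17, 5, 4, 4.
Put 22 GB in drive 1; 10 GB remain.
Put 21 GB in drive 2; 11 GB remain.
Put 20 GB in drive 3; 12 GB remain.
Put 18 GB in drive 4; 14 GB remain.
Put 17 GB in drive 5; 15 GB remain.
Put 5 GB in drive 1; 5 GB remain.
Put 4 GB in drive 1; 1 GB remain.
Put 4 GB in drive 2; 7 GB remain.

5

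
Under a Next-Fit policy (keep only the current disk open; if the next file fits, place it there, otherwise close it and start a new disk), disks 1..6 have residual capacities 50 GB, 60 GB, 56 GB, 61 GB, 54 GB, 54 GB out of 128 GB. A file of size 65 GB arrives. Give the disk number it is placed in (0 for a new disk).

0

Next-Fit only looks at disk 6, which has 54 GB free.
65 GB does not fit, so a new disk is opened.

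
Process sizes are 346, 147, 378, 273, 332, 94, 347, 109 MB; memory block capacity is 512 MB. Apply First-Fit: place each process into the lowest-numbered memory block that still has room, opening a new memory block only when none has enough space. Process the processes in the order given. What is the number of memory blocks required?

Put 346 MB in memory block 1; 166 MB remain.
Put 147 MB in memory block 1; 19 MB remain.
Put 378 MB in memory block 2; 134 MB remain.
Put 273 MB in memory block 3; 239 MB remain.
Put 332 MB in memory block 4; 180 MB remain.
Put 94 MB in memory block 2; 40 MB remain.
Put 347 MB in memory block 5; 165 MB remain.
Put 109 MB in memory block 3; 130 MB remain.

5 memory blocks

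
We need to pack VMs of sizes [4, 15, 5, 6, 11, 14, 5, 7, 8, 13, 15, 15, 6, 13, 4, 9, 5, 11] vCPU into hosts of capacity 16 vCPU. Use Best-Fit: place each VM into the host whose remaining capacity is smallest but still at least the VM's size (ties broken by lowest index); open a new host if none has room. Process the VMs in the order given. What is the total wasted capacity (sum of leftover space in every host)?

26

Put 4 vCPU in host 1; 12 vCPU remain.
Put 15 vCPU in host 2; 1 vCPU remain.
Put 5 vCPU in host 1; 7 vCPU remain.
Put 6 vCPU in host 1; 1 vCPU remain.
Put 11 vCPU in host 3; 5 vCPU remain.
Put 14 vCPU in host 4; 2 vCPU remain.
Put 5 vCPU in host 3; 0 vCPU remain.
Put 7 vCPU in host 5; 9 vCPU remain.
Put 8 vCPU in host 5; 1 vCPU remain.
Put 13 vCPU in host 6; 3 vCPU remain.
Put 15 vCPU in host 7; 1 vCPU remain.
Put 15 vCPU in host 8; 1 vCPU remain.
Put 6 vCPU in host 9; 10 vCPU remain.
Put 13 vCPU in host 10; 3 vCPU remain.
Put 4 vCPU in host 9; 6 vCPU remain.
Put 9 vCPU in host 11; 7 vCPU remain.
Put 5 vCPU in host 9; 1 vCPU remain.
Put 11 vCPU in host 12; 5 vCPU remain.
12 hosts × 16 vCPU = 192 vCPU; used 166 vCPU; unused 26 vCPU.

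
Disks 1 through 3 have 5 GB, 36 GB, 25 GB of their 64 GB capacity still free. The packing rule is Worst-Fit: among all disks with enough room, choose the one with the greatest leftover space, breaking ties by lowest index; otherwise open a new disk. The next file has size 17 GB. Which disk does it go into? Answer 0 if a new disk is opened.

Disks with room: disk 2 (36 GB), disk 3 (25 GB).
Most room is disk 2 with 36 GB free.

2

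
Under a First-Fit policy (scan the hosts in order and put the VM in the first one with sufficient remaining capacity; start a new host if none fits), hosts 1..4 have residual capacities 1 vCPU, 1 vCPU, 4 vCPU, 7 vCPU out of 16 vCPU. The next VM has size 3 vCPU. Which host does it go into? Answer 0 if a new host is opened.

3

Hosts with room: host 3 (4 vCPU), host 4 (7 vCPU).
The first with room is host 3.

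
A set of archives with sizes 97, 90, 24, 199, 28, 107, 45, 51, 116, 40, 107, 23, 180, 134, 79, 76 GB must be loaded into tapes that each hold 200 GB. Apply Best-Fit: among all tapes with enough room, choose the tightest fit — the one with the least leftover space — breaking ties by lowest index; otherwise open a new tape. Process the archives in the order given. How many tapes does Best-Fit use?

tape 1: place 97 GB, 103 GB left
tape 1: place 90 GB, 13 GB left
tape 2: place 24 GB, 176 GB left
tape 3: place 199 GB, 1 GB left
tape 2: place 28 GB, 148 GB left
tape 2: place 107 GB, 41 GB left
tape 4: place 45 GB, 155 GB left
tape 4: place 51 GB, 104 GB left
tape 5: place 116 GB, 84 GB left
tape 2: place 40 GB, 1 GB left
tape 6: place 107 GB, 93 GB left
tape 5: place 23 GB, 61 GB left
tape 7: place 180 GB, 20 GB left
tape 8: place 134 GB, 66 GB left
tape 6: place 79 GB, 14 GB left
tape 4: place 76 GB, 28 GB left

8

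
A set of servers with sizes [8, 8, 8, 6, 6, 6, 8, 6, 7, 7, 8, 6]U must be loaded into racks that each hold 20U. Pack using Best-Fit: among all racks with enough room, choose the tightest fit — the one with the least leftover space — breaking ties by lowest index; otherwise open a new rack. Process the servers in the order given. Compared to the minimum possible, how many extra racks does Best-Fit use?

0

Best-Fit: [8,8] [8,6,6] [6,8,6] [7,7,6] [8] → 5 racks.
Total size 84U; any packing needs at least ⌈84/20⌉ = 5 racks.
So 5 is already optimal.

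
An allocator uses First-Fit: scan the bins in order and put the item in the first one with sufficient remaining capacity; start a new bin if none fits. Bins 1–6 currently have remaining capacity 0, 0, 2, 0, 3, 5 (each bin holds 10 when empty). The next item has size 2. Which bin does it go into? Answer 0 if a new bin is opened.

Bins with room: bin 3 (2), bin 5 (3), bin 6 (5).
The first with room is bin 3.

3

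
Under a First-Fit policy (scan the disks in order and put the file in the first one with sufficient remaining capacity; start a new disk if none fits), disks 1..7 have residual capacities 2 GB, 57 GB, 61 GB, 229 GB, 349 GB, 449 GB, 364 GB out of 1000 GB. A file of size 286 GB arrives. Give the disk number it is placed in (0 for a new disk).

Disks with room: disk 5 (349 GB), disk 6 (449 GB), disk 7 (364 GB).
The first with room is disk 5.

5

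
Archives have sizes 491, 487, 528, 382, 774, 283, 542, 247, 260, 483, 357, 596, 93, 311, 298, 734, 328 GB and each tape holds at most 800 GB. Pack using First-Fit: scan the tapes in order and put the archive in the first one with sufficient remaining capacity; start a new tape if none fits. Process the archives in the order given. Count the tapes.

10

Put 491 GB in tape 1; 309 GB remain.
Put 487 GB in tape 2; 313 GB remain.
Put 528 GB in tape 3; 272 GB remain.
Put 382 GB in tape 4; 418 GB remain.
Put 774 GB in tape 5; 26 GB remain.
Put 283 GB in tape 1; 26 GB remain.
Put 542 GB in tape 6; 258 GB remain.
Put 247 GB in tape 2; 66 GB remain.
Put 260 GB in tape 3; 12 GB remain.
Put 483 GB in tape 7; 317 GB remain.
Put 357 GB in tape 4; 61 GB remain.
Put 596 GB in tape 8; 204 GB remain.
Put 93 GB in tape 6; 165 GB remain.
Put 311 GB in tape 7; 6 GB remain.
Put 298 GB in tape 9; 502 GB remain.
Put 734 GB in tape 10; 66 GB remain.
Put 328 GB in tape 9; 174 GB remain.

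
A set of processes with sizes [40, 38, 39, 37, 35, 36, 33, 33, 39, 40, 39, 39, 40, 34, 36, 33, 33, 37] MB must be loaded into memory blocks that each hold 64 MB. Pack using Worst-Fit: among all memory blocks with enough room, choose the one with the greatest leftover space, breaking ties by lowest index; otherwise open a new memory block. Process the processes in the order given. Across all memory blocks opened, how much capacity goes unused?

491

memory block 1: place 40 MB, 24 MB left
memory block 2: place 38 MB, 26 MB left
memory block 3: place 39 MB, 25 MB left
memory block 4: place 37 MB, 27 MB left
memory block 5: place 35 MB, 29 MB left
memory block 6: place 36 MB, 28 MB left
memory block 7: place 33 MB, 31 MB left
memory block 8: place 33 MB, 31 MB left
memory block 9: place 39 MB, 25 MB left
memory block 10: place 40 MB, 24 MB left
memory block 11: place 39 MB, 25 MB left
memory block 12: place 39 MB, 25 MB left
memory block 13: place 40 MB, 24 MB left
memory block 14: place 34 MB, 30 MB left
memory block 15: place 36 MB, 28 MB left
memory block 16: place 33 MB, 31 MB left
memory block 17: place 33 MB, 31 MB left
memory block 18: place 37 MB, 27 MB left
18 memory blocks × 64 MB = 1152 MB; used 661 MB; unused 491 MB.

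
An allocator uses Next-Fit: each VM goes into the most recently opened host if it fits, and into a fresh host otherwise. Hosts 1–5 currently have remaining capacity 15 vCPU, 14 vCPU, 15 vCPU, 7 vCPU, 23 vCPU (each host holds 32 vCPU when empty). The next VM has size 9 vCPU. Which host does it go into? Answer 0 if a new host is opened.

Next-Fit only looks at host 5, which has 23 vCPU free.
9 vCPU fits there.

5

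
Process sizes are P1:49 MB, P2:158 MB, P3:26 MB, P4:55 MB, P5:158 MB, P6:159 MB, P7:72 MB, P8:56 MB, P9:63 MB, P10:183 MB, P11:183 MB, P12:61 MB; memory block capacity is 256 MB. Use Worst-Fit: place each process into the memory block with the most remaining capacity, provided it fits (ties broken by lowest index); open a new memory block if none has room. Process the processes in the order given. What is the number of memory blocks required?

Put P1 (49 MB) in memory block 1; 207 MB remain.
Put P2 (158 MB) in memory block 1; 49 MB remain.
Put P3 (26 MB) in memory block 1; 23 MB remain.
Put P4 (55 MB) in memory block 2; 201 MB remain.
Put P5 (158 MB) in memory block 2; 43 MB remain.
Put P6 (159 MB) in memory block 3; 97 MB remain.
Put P7 (72 MB) in memory block 3; 25 MB remain.
Put P8 (56 MB) in memory block 4; 200 MB remain.
Put P9 (63 MB) in memory block 4; 137 MB remain.
Put P10 (183 MB) in memory block 5; 73 MB remain.
Put P11 (183 MB) in memory block 6; 73 MB remain.
Put P12 (61 MB) in memory block 4; 76 MB remain.

6 memory blocks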